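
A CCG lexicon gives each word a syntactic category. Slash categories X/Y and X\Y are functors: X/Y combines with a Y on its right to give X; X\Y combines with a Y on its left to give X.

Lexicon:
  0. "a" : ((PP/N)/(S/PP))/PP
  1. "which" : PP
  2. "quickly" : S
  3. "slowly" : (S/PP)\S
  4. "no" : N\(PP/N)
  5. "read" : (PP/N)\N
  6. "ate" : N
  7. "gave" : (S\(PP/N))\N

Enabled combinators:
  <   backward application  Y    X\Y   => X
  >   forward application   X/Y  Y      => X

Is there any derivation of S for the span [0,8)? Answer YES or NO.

YES

[0,8] S   <
  [0,6] PP/N   <
    [0,5] N   <
      [0,4] PP/N   >
        [0,2] (PP/N)/(S/PP)   >
          [0,1] "a" : ((PP/N)/(S/PP))/PP
          [1,2] "which" : PP
        [2,4] S/PP   <
          [2,3] "quickly" : S
          [3,4] "slowly" : (S/PP)\S
      [4,5] "no" : N\(PP/N)
    [5,6] "read" : (PP/N)\N
  [6,8] S\(PP/N)   <
    [6,7] "ate" : N
    [7,8] "gave" : (S\(PP/N))\N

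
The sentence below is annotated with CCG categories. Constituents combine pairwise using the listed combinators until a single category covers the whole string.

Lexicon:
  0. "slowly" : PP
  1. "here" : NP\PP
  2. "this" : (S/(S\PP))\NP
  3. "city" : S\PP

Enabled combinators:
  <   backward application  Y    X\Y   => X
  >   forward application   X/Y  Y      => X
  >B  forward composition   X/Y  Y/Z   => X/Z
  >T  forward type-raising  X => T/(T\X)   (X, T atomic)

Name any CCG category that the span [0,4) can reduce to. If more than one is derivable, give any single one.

S

[0,4] S   >
  [0,3] S/(S\PP)   <
    [0,2] NP   <
      [0,1] "slowly" : PP
      [1,2] "here" : NP\PP
    [2,3] "this" : (S/(S\PP))\NP
  [3,4] "city" : S\PP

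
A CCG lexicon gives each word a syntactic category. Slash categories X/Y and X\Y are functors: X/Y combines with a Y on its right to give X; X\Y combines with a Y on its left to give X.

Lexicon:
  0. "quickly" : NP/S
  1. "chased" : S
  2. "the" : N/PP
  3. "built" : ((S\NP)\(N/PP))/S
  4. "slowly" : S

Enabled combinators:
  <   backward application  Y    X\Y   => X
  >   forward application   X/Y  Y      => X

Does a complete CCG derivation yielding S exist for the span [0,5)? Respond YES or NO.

YES

[0,5] S   <
  [0,2] NP   >
    [0,1] "quickly" : NP/S
    [1,2] "chased" : S
  [2,5] S\NP   <
    [2,3] "the" : N/PP
    [3,5] (S\NP)\(N/PP)   >
      [3,4] "built" : ((S\NP)\(N/PP))/S
      [4,5] "slowly" : S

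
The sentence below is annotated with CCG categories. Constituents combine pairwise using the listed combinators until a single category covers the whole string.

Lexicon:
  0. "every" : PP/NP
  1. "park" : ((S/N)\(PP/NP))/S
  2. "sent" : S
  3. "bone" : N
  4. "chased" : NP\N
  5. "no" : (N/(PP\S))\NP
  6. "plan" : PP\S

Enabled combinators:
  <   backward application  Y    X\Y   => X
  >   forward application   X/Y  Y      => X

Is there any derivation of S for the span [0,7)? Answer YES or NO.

[0,7] S   >
  [0,3] S/N   <
    [0,1] "every" : PP/NP
    [1,3] (S/N)\(PP/NP)   >
      [1,2] "park" : ((S/N)\(PP/NP))/S
      [2,3] "sent" : S
  [3,7] N   >
    [3,6] N/(PP\S)   <
      [3,5] NP   <
        [3,4] "bone" : N
        [4,5] "chased" : NP\N
      [5,6] "no" : (N/(PP\S))\NP
    [6,7] "plan" : PP\S

YES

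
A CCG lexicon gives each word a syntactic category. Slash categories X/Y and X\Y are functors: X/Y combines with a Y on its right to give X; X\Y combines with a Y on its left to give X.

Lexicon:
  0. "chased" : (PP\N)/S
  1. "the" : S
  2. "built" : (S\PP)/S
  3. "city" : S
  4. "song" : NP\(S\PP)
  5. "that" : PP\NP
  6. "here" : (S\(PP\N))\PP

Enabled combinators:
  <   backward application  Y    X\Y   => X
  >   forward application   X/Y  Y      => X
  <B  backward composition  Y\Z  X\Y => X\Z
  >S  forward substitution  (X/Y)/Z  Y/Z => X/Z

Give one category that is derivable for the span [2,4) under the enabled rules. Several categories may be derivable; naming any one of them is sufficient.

S\PP

[0,7] S   <
  [0,2] PP\N   >
    [0,1] "chased" : (PP\N)/S
    [1,2] "the" : S
  [2,7] S\(PP\N)   <
    [2,6] PP   <
      [2,5] NP   <
        [2,4] S\PP   >
          [2,3] "built" : (S\PP)/S
          [3,4] "city" : S
        [4,5] "song" : NP\(S\PP)
      [5,6] "that" : PP\NP
    [6,7] "here" : (S\(PP\N))\PP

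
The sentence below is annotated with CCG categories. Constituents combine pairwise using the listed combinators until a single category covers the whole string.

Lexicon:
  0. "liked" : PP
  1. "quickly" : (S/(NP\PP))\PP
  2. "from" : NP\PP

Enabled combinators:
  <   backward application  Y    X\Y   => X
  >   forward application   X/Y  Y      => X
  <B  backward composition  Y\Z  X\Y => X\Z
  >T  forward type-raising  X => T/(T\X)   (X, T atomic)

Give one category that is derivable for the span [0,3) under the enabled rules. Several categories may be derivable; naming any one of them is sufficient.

S

[0,3] S   >
  [0,2] S/(NP\PP)   <
    [0,1] "liked" : PP
    [1,2] "quickly" : (S/(NP\PP))\PP
  [2,3] "from" : NP\PP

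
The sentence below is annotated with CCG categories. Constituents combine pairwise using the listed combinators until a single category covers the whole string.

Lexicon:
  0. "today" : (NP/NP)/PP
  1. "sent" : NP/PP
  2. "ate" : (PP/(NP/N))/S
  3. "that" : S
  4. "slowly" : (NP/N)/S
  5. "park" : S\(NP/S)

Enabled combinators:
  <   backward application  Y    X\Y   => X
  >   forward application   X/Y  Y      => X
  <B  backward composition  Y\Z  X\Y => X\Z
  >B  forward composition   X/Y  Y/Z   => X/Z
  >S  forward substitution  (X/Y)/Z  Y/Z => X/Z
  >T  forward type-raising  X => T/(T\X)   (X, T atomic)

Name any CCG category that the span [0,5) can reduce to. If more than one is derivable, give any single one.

[0,6] S   <
  [0,5] NP/S   >B
    [0,2] NP/PP   >S
      [0,1] "today" : (NP/NP)/PP
      [1,2] "sent" : NP/PP
    [2,5] PP/S   >B
      [2,4] PP/(NP/N)   >
        [2,3] "ate" : (PP/(NP/N))/S
        [3,4] "that" : S
      [4,5] "slowly" : (NP/N)/S
  [5,6] "park" : S\(NP/S)

NP/S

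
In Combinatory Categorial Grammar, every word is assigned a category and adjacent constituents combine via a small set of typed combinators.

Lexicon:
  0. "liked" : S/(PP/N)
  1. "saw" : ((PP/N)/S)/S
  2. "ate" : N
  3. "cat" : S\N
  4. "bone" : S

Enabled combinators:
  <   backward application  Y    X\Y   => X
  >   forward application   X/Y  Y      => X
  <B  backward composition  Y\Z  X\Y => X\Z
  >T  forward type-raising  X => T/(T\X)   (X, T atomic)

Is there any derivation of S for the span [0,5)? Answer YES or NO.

[0,5] S   >
  [0,1] "liked" : S/(PP/N)
  [1,5] PP/N   >
    [1,4] (PP/N)/S   >
      [1,2] "saw" : ((PP/N)/S)/S
      [2,4] S   >
        [2,3] S/(S\N)   >T
          [2,3] "ate" : N
        [3,4] "cat" : S\N
    [4,5] "bone" : S

YES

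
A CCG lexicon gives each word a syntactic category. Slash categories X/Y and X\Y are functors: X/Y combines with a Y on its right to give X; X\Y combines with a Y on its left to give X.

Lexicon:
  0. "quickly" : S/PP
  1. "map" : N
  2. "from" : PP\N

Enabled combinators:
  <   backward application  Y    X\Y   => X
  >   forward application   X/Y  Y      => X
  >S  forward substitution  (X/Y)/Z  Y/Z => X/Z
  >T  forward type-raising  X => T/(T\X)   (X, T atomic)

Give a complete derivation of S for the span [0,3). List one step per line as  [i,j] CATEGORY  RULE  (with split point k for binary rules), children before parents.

[0,1] S/PP  lex  "quickly"
[1,2] N  lex  "map"
[2,3] PP\N  lex  "from"
[1,3] PP  <  k=2
[0,3] S  >  k=1

[0,3] S   >
  [0,1] "quickly" : S/PP
  [1,3] PP   <
    [1,2] "map" : N
    [2,3] "from" : PP\N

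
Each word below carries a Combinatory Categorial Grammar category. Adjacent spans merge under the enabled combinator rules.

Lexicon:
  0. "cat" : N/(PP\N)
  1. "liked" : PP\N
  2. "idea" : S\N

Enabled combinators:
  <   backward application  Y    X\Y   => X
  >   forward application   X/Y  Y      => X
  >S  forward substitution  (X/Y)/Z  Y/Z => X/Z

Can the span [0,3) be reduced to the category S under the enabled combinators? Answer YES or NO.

[0,3] S   <
  [0,2] N   >
    [0,1] "cat" : N/(PP\N)
    [1,2] "liked" : PP\N
  [2,3] "idea" : S\N

YES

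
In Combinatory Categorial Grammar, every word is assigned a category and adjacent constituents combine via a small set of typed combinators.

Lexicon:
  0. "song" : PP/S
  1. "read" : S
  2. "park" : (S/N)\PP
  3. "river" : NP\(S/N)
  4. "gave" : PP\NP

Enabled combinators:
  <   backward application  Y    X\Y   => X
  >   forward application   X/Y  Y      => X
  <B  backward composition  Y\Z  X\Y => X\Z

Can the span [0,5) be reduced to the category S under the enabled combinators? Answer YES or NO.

NO

PP/S S (S/N)\PP NP\(S/N) PP\NP
CKY chart[0,5] = {PP}; S ∉ chart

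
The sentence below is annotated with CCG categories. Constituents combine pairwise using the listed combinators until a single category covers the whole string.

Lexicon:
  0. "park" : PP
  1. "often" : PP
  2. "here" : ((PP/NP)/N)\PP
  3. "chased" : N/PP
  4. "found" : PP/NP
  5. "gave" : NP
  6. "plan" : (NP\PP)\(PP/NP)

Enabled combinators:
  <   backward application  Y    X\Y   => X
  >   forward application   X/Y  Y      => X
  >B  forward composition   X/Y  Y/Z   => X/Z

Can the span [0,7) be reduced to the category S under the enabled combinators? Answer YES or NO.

PP PP ((PP/NP)/N)\PP N/PP PP/NP NP (NP\PP)\(PP/NP)
CKY chart[0,7] = {NP}; S ∉ chart

NO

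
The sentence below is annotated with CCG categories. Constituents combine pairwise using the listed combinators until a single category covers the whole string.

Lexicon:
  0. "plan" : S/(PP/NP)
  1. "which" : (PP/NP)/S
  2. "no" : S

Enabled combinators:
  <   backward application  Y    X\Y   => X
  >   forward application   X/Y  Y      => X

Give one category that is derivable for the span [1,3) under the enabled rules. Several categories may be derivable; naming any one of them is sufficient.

PP/NP

[0,3] S   >
  [0,1] "plan" : S/(PP/NP)
  [1,3] PP/NP   >
    [1,2] "which" : (PP/NP)/S
    [2,3] "no" : S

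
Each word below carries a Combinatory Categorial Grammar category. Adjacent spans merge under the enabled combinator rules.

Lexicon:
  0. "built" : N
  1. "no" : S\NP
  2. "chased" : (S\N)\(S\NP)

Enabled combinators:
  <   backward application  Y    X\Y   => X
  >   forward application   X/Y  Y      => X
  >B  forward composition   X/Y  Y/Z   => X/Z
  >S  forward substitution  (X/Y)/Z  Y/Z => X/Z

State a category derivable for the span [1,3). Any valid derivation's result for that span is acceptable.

[0,3] S   <
  [0,1] "built" : N
  [1,3] S\N   <
    [1,2] "no" : S\NP
    [2,3] "chased" : (S\N)\(S\NP)

S\N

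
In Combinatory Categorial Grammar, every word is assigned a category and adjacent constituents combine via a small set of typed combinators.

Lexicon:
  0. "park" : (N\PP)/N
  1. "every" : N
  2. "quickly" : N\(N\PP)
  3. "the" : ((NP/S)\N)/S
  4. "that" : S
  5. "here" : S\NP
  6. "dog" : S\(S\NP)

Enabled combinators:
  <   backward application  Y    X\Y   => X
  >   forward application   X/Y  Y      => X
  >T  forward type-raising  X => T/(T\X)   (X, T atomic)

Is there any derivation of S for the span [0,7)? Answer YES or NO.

(N\PP)/N N N\(N\PP) ((NP/S)\N)/S S S\NP S\(S\NP)
CKY chart[0,7] = {N/(N\NP), NP, NP/(NP\NP), PP/(PP\NP), S/(S\NP)}; S ∉ chart

NO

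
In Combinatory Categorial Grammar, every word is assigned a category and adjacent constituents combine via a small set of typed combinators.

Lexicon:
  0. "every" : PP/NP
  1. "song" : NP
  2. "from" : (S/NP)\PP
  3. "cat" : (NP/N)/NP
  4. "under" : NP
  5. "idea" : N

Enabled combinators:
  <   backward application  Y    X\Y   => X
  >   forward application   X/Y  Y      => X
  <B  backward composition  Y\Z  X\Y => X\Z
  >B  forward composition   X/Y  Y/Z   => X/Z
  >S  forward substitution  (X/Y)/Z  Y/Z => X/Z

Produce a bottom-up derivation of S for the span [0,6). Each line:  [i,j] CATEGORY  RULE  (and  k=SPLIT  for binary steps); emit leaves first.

[0,1] PP/NP  lex  "every"
[1,2] NP  lex  "song"
[0,2] PP  >  k=1
[2,3] (S/NP)\PP  lex  "from"
[0,3] S/NP  <  k=2
[3,4] (NP/N)/NP  lex  "cat"
[4,5] NP  lex  "under"
[3,5] NP/N  >  k=4
[5,6] N  lex  "idea"
[3,6] NP  >  k=5
[0,6] S  >  k=3

[0,6] S   >
  [0,3] S/NP   <
    [0,2] PP   >
      [0,1] "every" : PP/NP
      [1,2] "song" : NP
    [2,3] "from" : (S/NP)\PP
  [3,6] NP   >
    [3,5] NP/N   >
      [3,4] "cat" : (NP/N)/NP
      [4,5] "under" : NP
    [5,6] "idea" : N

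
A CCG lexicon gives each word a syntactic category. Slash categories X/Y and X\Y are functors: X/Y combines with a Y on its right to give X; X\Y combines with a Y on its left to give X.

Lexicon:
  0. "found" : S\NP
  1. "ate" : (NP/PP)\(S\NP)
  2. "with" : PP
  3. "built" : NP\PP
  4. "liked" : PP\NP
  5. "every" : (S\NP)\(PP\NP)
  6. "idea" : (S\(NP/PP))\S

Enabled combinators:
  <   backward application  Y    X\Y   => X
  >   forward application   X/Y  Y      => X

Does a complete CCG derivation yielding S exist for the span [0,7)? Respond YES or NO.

[0,7] S   <
  [0,2] NP/PP   <
    [0,1] "found" : S\NP
    [1,2] "ate" : (NP/PP)\(S\NP)
  [2,7] S\(NP/PP)   <
    [2,6] S   <
      [2,4] NP   <
        [2,3] "with" : PP
        [3,4] "built" : NP\PP
      [4,6] S\NP   <
        [4,5] "liked" : PP\NP
        [5,6] "every" : (S\NP)\(PP\NP)
    [6,7] "idea" : (S\(NP/PP))\S

YES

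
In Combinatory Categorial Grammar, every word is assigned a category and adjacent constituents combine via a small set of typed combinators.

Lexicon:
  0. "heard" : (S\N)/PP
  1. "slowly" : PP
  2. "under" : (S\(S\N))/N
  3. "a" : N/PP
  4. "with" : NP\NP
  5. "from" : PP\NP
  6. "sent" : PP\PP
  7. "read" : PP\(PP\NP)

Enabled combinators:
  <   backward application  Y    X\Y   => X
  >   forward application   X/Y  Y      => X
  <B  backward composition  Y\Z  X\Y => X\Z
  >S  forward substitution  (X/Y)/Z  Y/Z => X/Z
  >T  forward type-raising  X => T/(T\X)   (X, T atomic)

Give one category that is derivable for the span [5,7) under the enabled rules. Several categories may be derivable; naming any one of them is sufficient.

PP\NP

[0,8] S   <
  [0,2] S\N   >
    [0,1] "heard" : (S\N)/PP
    [1,2] "slowly" : PP
  [2,8] S\(S\N)   >
    [2,3] "under" : (S\(S\N))/N
    [3,8] N   >
      [3,4] "a" : N/PP
      [4,8] PP   <
        [4,7] PP\NP   <B
          [4,5] "with" : NP\NP
          [5,7] PP\NP   <B
            [5,6] "from" : PP\NP
            [6,7] "sent" : PP\PP
        [7,8] "read" : PP\(PP\NP)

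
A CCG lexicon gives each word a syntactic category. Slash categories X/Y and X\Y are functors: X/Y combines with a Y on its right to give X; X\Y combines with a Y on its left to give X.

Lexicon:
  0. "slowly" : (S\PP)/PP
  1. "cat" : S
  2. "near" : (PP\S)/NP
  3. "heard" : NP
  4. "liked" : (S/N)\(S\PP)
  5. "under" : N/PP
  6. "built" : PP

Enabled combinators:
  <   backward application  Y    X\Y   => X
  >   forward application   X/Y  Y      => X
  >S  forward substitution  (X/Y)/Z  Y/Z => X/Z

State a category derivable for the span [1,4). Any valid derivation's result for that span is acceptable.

[0,7] S   >
  [0,5] S/N   <
    [0,4] S\PP   >
      [0,1] "slowly" : (S\PP)/PP
      [1,4] PP   <
        [1,2] "cat" : S
        [2,4] PP\S   >
          [2,3] "near" : (PP\S)/NP
          [3,4] "heard" : NP
    [4,5] "liked" : (S/N)\(S\PP)
  [5,7] N   >
    [5,6] "under" : N/PP
    [6,7] "built" : PP

PP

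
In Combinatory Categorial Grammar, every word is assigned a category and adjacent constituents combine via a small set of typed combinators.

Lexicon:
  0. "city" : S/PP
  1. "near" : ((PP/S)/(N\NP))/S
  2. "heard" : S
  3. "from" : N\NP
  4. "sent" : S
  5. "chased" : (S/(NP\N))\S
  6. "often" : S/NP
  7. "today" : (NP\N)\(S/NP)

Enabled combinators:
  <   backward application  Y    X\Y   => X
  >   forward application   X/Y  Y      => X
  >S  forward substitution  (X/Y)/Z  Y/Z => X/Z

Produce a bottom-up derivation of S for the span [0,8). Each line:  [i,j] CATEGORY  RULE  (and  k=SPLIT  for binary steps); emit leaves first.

[0,1] S/PP  lex  "city"
[1,2] ((PP/S)/(N\NP))/S  lex  "near"
[2,3] S  lex  "heard"
[1,3] (PP/S)/(N\NP)  >  k=2
[3,4] N\NP  lex  "from"
[1,4] PP/S  >  k=3
[4,5] S  lex  "sent"
[5,6] (S/(NP\N))\S  lex  "chased"
[4,6] S/(NP\N)  <  k=5
[6,7] S/NP  lex  "often"
[7,8] (NP\N)\(S/NP)  lex  "today"
[6,8] NP\N  <  k=7
[4,8] S  >  k=6
[1,8] PP  >  k=4
[0,8] S  >  k=1

[0,8] S   >
  [0,1] "city" : S/PP
  [1,8] PP   >
    [1,4] PP/S   >
      [1,3] (PP/S)/(N\NP)   >
        [1,2] "near" : ((PP/S)/(N\NP))/S
        [2,3] "heard" : S
      [3,4] "from" : N\NP
    [4,8] S   >
      [4,6] S/(NP\N)   <
        [4,5] "sent" : S
        [5,6] "chased" : (S/(NP\N))\S
      [6,8] NP\N   <
        [6,7] "often" : S/NP
        [7,8] "today" : (NP\N)\(S/NP)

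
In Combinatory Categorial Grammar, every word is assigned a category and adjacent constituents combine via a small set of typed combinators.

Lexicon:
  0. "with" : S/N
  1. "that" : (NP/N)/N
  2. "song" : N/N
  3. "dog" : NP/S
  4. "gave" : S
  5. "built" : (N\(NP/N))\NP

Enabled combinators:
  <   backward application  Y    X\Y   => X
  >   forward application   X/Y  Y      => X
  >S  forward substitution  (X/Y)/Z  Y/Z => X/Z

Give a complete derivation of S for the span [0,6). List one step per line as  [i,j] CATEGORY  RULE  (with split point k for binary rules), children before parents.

[0,6] S   >
  [0,1] "with" : S/N
  [1,6] N   <
    [1,3] NP/N   >S
      [1,2] "that" : (NP/N)/N
      [2,3] "song" : N/N
    [3,6] N\(NP/N)   <
      [3,5] NP   >
        [3,4] "dog" : NP/S
        [4,5] "gave" : S
      [5,6] "built" : (N\(NP/N))\NP

[0,1] S/N  lex  "with"
[1,2] (NP/N)/N  lex  "that"
[2,3] N/N  lex  "song"
[1,3] NP/N  >S  k=2
[3,4] NP/S  lex  "dog"
[4,5] S  lex  "gave"
[3,5] NP  >  k=4
[5,6] (N\(NP/N))\NP  lex  "built"
[3,6] N\(NP/N)  <  k=5
[1,6] N  <  k=3
[0,6] S  >  k=1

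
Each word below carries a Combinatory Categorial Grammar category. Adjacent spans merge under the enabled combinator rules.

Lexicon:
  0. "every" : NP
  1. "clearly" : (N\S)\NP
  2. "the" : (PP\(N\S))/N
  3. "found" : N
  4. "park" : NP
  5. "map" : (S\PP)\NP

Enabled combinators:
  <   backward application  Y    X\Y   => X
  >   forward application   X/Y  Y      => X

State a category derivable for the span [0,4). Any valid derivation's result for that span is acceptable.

[0,6] S   <
  [0,4] PP   <
    [0,2] N\S   <
      [0,1] "every" : NP
      [1,2] "clearly" : (N\S)\NP
    [2,4] PP\(N\S)   >
      [2,3] "the" : (PP\(N\S))/N
      [3,4] "found" : N
  [4,6] S\PP   <
    [4,5] "park" : NP
    [5,6] "map" : (S\PP)\NP

PP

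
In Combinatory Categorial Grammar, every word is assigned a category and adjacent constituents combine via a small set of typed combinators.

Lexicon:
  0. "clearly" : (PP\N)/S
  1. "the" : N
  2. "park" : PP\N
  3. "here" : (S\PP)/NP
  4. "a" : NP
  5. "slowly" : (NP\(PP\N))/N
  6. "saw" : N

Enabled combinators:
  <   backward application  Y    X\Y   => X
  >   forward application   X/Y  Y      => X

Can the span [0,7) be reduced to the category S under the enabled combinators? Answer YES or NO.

(PP\N)/S N PP\N (S\PP)/NP NP (NP\(PP\N))/N N
CKY chart[0,7] = {NP}; S ∉ chart

NO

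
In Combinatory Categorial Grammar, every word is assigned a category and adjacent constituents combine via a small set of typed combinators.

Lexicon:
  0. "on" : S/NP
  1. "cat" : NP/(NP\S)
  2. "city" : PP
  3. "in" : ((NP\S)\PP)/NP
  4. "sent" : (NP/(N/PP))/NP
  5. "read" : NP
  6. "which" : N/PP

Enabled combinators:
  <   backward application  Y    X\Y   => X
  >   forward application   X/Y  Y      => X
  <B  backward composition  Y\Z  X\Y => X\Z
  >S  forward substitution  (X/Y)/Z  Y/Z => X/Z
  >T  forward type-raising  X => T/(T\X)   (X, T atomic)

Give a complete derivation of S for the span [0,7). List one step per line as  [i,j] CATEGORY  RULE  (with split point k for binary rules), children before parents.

[0,1] S/NP  lex  "on"
[1,2] NP/(NP\S)  lex  "cat"
[2,3] PP  lex  "city"
[3,4] ((NP\S)\PP)/NP  lex  "in"
[4,5] (NP/(N/PP))/NP  lex  "sent"
[5,6] NP  lex  "read"
[4,6] NP/(N/PP)  >  k=5
[6,7] N/PP  lex  "which"
[4,7] NP  >  k=6
[3,7] (NP\S)\PP  >  k=4
[2,7] NP\S  <  k=3
[1,7] NP  >  k=2
[0,7] S  >  k=1

[0,7] S   >
  [0,1] "on" : S/NP
  [1,7] NP   >
    [1,2] "cat" : NP/(NP\S)
    [2,7] NP\S   <
      [2,3] "city" : PP
      [3,7] (NP\S)\PP   >
        [3,4] "in" : ((NP\S)\PP)/NP
        [4,7] NP   >
          [4,6] NP/(N/PP)   >
            [4,5] "sent" : (NP/(N/PP))/NP
            [5,6] "read" : NP
          [6,7] "which" : N/PP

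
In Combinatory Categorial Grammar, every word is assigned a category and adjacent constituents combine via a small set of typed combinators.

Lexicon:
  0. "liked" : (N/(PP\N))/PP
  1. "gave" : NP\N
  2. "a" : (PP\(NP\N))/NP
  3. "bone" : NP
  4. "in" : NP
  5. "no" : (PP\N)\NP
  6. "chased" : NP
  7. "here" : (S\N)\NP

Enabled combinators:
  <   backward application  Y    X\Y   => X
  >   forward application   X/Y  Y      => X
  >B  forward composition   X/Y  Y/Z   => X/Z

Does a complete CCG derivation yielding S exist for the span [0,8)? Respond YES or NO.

YES

[0,8] S   <
  [0,6] N   >
    [0,4] N/(PP\N)   >
      [0,1] "liked" : (N/(PP\N))/PP
      [1,4] PP   <
        [1,2] "gave" : NP\N
        [2,4] PP\(NP\N)   >
          [2,3] "a" : (PP\(NP\N))/NP
          [3,4] "bone" : NP
    [4,6] PP\N   <
      [4,5] "in" : NP
      [5,6] "no" : (PP\N)\NP
  [6,8] S\N   <
    [6,7] "chased" : NP
    [7,8] "here" : (S\N)\NP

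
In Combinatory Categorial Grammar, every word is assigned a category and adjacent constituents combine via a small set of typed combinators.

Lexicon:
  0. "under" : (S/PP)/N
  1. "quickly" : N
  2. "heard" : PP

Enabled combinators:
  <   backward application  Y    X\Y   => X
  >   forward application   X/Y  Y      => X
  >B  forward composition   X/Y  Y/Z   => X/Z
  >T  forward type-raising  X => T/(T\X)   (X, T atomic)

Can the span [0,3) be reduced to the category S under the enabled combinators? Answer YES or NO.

YES

[0,3] S   >
  [0,2] S/PP   >
    [0,1] "under" : (S/PP)/N
    [1,2] "quickly" : N
  [2,3] "heard" : PP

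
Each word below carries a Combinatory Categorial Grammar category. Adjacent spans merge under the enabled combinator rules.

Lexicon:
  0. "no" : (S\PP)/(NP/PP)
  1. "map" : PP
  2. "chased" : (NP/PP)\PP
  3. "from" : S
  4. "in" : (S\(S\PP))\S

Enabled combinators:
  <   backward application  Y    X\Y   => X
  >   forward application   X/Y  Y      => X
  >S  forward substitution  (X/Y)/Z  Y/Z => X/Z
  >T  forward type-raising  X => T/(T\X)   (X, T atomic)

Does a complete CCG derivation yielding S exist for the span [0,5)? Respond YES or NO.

YES

[0,5] S   <
  [0,3] S\PP   >
    [0,1] "no" : (S\PP)/(NP/PP)
    [1,3] NP/PP   <
      [1,2] "map" : PP
      [2,3] "chased" : (NP/PP)\PP
  [3,5] S\(S\PP)   <
    [3,4] "from" : S
    [4,5] "in" : (S\(S\PP))\S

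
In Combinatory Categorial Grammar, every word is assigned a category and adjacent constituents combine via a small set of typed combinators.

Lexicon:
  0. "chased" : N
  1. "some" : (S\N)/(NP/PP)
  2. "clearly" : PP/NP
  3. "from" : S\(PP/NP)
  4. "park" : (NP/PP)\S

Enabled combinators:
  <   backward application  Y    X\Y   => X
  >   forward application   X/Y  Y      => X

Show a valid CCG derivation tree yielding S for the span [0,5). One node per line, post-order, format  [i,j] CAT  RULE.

[0,1] N  lex  "chased"
[1,2] (S\N)/(NP/PP)  lex  "some"
[2,3] PP/NP  lex  "clearly"
[3,4] S\(PP/NP)  lex  "from"
[2,4] S  <  k=3
[4,5] (NP/PP)\S  lex  "park"
[2,5] NP/PP  <  k=4
[1,5] S\N  >  k=2
[0,5] S  <  k=1

[0,5] S   <
  [0,1] "chased" : N
  [1,5] S\N   >
    [1,2] "some" : (S\N)/(NP/PP)
    [2,5] NP/PP   <
      [2,4] S   <
        [2,3] "clearly" : PP/NP
        [3,4] "from" : S\(PP/NP)
      [4,5] "park" : (NP/PP)\S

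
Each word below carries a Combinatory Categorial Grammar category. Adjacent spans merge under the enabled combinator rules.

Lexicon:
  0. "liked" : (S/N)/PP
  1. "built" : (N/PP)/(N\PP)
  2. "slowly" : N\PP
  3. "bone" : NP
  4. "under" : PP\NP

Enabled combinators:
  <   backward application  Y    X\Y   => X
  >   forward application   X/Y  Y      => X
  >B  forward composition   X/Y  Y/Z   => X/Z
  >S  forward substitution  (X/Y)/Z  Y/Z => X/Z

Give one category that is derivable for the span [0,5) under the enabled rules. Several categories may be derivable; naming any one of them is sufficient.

S

[0,5] S   >
  [0,3] S/PP   >S
    [0,1] "liked" : (S/N)/PP
    [1,3] N/PP   >
      [1,2] "built" : (N/PP)/(N\PP)
      [2,3] "slowly" : N\PP
  [3,5] PP   <
    [3,4] "bone" : NP
    [4,5] "under" : PP\NP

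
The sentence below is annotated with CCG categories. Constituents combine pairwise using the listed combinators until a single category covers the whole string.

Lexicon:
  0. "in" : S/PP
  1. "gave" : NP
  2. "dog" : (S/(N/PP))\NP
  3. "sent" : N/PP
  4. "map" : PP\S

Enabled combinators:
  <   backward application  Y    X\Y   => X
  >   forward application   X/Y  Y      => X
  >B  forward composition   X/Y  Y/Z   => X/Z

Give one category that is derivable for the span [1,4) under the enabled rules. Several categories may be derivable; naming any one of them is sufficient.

[0,5] S   >
  [0,1] "in" : S/PP
  [1,5] PP   <
    [1,4] S   >
      [1,3] S/(N/PP)   <
        [1,2] "gave" : NP
        [2,3] "dog" : (S/(N/PP))\NP
      [3,4] "sent" : N/PP
    [4,5] "map" : PP\S

S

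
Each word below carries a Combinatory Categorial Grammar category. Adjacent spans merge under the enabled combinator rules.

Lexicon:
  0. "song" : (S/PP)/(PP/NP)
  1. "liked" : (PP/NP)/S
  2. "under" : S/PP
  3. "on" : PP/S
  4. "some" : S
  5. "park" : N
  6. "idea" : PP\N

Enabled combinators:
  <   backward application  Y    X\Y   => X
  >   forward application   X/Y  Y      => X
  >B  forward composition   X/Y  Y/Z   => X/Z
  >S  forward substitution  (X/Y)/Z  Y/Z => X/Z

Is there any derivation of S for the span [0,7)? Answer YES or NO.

[0,7] S   >
  [0,5] S/PP   >
    [0,1] "song" : (S/PP)/(PP/NP)
    [1,5] PP/NP   >
      [1,2] "liked" : (PP/NP)/S
      [2,5] S   >
        [2,3] "under" : S/PP
        [3,5] PP   >
          [3,4] "on" : PP/S
          [4,5] "some" : S
  [5,7] PP   <
    [5,6] "park" : N
    [6,7] "idea" : PP\N

YES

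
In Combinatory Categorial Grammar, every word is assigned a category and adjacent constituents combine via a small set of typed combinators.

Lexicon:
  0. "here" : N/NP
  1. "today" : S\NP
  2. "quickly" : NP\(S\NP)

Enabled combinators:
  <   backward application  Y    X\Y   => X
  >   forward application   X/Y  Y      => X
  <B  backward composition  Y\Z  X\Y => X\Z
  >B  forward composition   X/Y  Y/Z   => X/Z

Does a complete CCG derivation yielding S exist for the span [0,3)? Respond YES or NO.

N/NP S\NP NP\(S\NP)
CKY chart[0,3] = {N}; S ∉ chart

NO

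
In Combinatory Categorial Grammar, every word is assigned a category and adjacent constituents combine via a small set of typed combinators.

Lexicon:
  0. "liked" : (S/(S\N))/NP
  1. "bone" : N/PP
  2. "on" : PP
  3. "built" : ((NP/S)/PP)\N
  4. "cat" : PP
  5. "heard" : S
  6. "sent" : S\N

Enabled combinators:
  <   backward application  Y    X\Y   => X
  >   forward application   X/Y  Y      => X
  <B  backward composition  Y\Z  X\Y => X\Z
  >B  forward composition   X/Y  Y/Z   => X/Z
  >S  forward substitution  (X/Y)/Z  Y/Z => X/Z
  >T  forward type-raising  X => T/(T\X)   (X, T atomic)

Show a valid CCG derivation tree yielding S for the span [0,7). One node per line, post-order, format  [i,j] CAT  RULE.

[0,7] S   >
  [0,6] S/(S\N)   >
    [0,1] "liked" : (S/(S\N))/NP
    [1,6] NP   >
      [1,5] NP/S   >
        [1,4] (NP/S)/PP   <
          [1,3] N   >
            [1,2] "bone" : N/PP
            [2,3] "on" : PP
          [3,4] "built" : ((NP/S)/PP)\N
        [4,5] "cat" : PP
      [5,6] "heard" : S
  [6,7] "sent" : S\N

[0,1] (S/(S\N))/NP  lex  "liked"
[1,2] N/PP  lex  "bone"
[2,3] PP  lex  "on"
[1,3] N  >  k=2
[3,4] ((NP/S)/PP)\N  lex  "built"
[1,4] (NP/S)/PP  <  k=3
[4,5] PP  lex  "cat"
[1,5] NP/S  >  k=4
[5,6] S  lex  "heard"
[1,6] NP  >  k=5
[0,6] S/(S\N)  >  k=1
[6,7] S\N  lex  "sent"
[0,7] S  >  k=6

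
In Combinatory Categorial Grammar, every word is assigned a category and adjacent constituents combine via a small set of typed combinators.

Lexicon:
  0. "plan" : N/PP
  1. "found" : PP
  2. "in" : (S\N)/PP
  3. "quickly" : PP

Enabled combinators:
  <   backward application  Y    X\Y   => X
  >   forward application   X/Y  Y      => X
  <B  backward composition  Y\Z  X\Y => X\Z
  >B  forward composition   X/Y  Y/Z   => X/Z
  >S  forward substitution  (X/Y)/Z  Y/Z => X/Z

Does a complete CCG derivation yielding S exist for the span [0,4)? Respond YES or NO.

[0,4] S   <
  [0,2] N   >
    [0,1] "plan" : N/PP
    [1,2] "found" : PP
  [2,4] S\N   >
    [2,3] "in" : (S\N)/PP
    [3,4] "quickly" : PP

YES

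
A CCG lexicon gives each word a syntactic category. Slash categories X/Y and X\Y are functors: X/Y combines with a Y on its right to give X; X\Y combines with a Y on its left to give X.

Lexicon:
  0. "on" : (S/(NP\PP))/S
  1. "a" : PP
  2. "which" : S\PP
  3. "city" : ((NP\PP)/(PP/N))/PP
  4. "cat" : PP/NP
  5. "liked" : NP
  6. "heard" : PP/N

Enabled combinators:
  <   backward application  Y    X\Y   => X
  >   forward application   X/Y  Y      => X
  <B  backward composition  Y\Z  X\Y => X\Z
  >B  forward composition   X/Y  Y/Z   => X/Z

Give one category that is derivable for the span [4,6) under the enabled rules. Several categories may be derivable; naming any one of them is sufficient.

[0,7] S   >
  [0,3] S/(NP\PP)   >
    [0,1] "on" : (S/(NP\PP))/S
    [1,3] S   <
      [1,2] "a" : PP
      [2,3] "which" : S\PP
  [3,7] NP\PP   >
    [3,6] (NP\PP)/(PP/N)   >
      [3,4] "city" : ((NP\PP)/(PP/N))/PP
      [4,6] PP   >
        [4,5] "cat" : PP/NP
        [5,6] "liked" : NP
    [6,7] "heard" : PP/N

PP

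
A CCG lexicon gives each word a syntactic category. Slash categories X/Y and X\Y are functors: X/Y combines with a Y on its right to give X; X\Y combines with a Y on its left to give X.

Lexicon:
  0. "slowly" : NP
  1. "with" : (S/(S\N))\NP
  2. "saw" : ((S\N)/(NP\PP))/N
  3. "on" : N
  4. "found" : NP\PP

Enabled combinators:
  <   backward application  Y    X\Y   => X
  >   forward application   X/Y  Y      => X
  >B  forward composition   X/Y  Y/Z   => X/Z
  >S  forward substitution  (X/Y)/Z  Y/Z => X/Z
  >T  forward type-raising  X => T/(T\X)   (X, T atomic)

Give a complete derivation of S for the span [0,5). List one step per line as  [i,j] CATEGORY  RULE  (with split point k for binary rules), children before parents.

[0,5] S   >
  [0,2] S/(S\N)   <
    [0,1] "slowly" : NP
    [1,2] "with" : (S/(S\N))\NP
  [2,5] S\N   >
    [2,4] (S\N)/(NP\PP)   >
      [2,3] "saw" : ((S\N)/(NP\PP))/N
      [3,4] "on" : N
    [4,5] "found" : NP\PP

[0,1] NP  lex  "slowly"
[1,2] (S/(S\N))\NP  lex  "with"
[0,2] S/(S\N)  <  k=1
[2,3] ((S\N)/(NP\PP))/N  lex  "saw"
[3,4] N  lex  "on"
[2,4] (S\N)/(NP\PP)  >  k=3
[4,5] NP\PP  lex  "found"
[2,5] S\N  >  k=4
[0,5] S  >  k=2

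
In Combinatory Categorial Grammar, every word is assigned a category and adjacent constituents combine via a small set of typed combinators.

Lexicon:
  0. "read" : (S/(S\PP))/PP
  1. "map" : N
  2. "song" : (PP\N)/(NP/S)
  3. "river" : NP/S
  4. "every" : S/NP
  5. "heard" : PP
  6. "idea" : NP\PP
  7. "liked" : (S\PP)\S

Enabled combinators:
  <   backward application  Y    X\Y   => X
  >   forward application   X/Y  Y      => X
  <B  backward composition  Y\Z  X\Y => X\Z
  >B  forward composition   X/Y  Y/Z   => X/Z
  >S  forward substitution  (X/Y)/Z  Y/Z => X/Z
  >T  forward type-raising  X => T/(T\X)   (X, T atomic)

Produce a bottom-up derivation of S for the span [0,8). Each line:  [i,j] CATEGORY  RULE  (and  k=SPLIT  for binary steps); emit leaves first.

[0,8] S   >
  [0,4] S/(S\PP)   >
    [0,1] "read" : (S/(S\PP))/PP
    [1,4] PP   >
      [1,2] PP/(PP\N)   >T
        [1,2] "map" : N
      [2,4] PP\N   >
        [2,3] "song" : (PP\N)/(NP/S)
        [3,4] "river" : NP/S
  [4,8] S\PP   <
    [4,7] S   >
      [4,5] "every" : S/NP
      [5,7] NP   <
        [5,6] "heard" : PP
        [6,7] "idea" : NP\PP
    [7,8] "liked" : (S\PP)\S

[0,1] (S/(S\PP))/PP  lex  "read"
[1,2] N  lex  "map"
[1,2] PP/(PP\N)  >T
[2,3] (PP\N)/(NP/S)  lex  "song"
[3,4] NP/S  lex  "river"
[2,4] PP\N  >  k=3
[1,4] PP  >  k=2
[0,4] S/(S\PP)  >  k=1
[4,5] S/NP  lex  "every"
[5,6] PP  lex  "heard"
[6,7] NP\PP  lex  "idea"
[5,7] NP  <  k=6
[4,7] S  >  k=5
[7,8] (S\PP)\S  lex  "liked"
[4,8] S\PP  <  k=7
[0,8] S  >  k=4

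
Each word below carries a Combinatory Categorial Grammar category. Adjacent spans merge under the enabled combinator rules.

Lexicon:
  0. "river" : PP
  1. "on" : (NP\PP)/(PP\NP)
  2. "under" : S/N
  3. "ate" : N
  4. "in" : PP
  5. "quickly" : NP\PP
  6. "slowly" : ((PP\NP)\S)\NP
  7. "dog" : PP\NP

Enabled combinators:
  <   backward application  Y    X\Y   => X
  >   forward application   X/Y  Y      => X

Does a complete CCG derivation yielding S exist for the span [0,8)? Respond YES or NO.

NO

PP (NP\PP)/(PP\NP) S/N N PP NP\PP ((PP\NP)\S)\NP PP\NP
CKY chart[0,8] = {PP}; S ∉ chart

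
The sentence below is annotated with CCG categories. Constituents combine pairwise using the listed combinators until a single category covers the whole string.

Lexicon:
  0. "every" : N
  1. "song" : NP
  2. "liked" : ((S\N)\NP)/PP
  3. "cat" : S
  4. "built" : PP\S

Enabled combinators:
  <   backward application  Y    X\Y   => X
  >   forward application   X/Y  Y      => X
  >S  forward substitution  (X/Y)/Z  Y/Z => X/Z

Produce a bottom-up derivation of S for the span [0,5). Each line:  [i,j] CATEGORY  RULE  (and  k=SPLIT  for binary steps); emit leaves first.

[0,5] S   <
  [0,1] "every" : N
  [1,5] S\N   <
    [1,2] "song" : NP
    [2,5] (S\N)\NP   >
      [2,3] "liked" : ((S\N)\NP)/PP
      [3,5] PP   <
        [3,4] "cat" : S
        [4,5] "built" : PP\S

[0,1] N  lex  "every"
[1,2] NP  lex  "song"
[2,3] ((S\N)\NP)/PP  lex  "liked"
[3,4] S  lex  "cat"
[4,5] PP\S  lex  "built"
[3,5] PP  <  k=4
[2,5] (S\N)\NP  >  k=3
[1,5] S\N  <  k=2
[0,5] S  <  k=1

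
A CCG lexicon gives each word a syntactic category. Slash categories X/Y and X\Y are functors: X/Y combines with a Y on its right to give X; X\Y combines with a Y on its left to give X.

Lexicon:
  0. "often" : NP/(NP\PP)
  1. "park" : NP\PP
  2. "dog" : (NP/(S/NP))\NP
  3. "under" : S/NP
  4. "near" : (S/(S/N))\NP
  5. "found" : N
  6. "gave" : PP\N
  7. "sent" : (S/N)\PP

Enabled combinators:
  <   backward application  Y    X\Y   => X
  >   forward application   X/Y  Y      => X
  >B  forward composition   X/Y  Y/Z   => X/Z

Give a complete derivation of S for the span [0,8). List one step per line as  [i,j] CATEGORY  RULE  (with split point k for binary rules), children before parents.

[0,8] S   >
  [0,5] S/(S/N)   <
    [0,4] NP   >
      [0,3] NP/(S/NP)   <
        [0,2] NP   >
          [0,1] "often" : NP/(NP\PP)
          [1,2] "park" : NP\PP
        [2,3] "dog" : (NP/(S/NP))\NP
      [3,4] "under" : S/NP
    [4,5] "near" : (S/(S/N))\NP
  [5,8] S/N   <
    [5,7] PP   <
      [5,6] "found" : N
      [6,7] "gave" : PP\N
    [7,8] "sent" : (S/N)\PP

[0,1] NP/(NP\PP)  lex  "often"
[1,2] NP\PP  lex  "park"
[0,2] NP  >  k=1
[2,3] (NP/(S/NP))\NP  lex  "dog"
[0,3] NP/(S/NP)  <  k=2
[3,4] S/NP  lex  "under"
[0,4] NP  >  k=3
[4,5] (S/(S/N))\NP  lex  "near"
[0,5] S/(S/N)  <  k=4
[5,6] N  lex  "found"
[6,7] PP\N  lex  "gave"
[5,7] PP  <  k=6
[7,8] (S/N)\PP  lex  "sent"
[5,8] S/N  <  k=7
[0,8] S  >  k=5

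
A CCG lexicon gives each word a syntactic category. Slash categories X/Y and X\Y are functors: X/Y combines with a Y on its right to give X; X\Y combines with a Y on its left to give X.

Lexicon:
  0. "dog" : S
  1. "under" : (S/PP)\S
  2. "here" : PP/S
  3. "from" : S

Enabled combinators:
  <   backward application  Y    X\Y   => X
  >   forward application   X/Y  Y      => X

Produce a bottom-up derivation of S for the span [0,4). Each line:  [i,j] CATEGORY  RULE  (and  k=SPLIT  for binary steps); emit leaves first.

[0,1] S  lex  "dog"
[1,2] (S/PP)\S  lex  "under"
[0,2] S/PP  <  k=1
[2,3] PP/S  lex  "here"
[3,4] S  lex  "from"
[2,4] PP  >  k=3
[0,4] S  >  k=2

[0,4] S   >
  [0,2] S/PP   <
    [0,1] "dog" : S
    [1,2] "under" : (S/PP)\S
  [2,4] PP   >
    [2,3] "here" : PP/S
    [3,4] "from" : S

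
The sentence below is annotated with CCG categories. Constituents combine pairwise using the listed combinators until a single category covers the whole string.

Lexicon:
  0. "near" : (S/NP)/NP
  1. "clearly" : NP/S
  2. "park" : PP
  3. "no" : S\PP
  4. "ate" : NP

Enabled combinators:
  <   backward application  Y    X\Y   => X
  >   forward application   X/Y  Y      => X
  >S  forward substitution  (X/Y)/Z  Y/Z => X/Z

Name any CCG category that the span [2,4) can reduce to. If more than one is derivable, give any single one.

[0,5] S   >
  [0,4] S/NP   >
    [0,1] "near" : (S/NP)/NP
    [1,4] NP   >
      [1,2] "clearly" : NP/S
      [2,4] S   <
        [2,3] "park" : PP
        [3,4] "no" : S\PP
  [4,5] "ate" : NP

S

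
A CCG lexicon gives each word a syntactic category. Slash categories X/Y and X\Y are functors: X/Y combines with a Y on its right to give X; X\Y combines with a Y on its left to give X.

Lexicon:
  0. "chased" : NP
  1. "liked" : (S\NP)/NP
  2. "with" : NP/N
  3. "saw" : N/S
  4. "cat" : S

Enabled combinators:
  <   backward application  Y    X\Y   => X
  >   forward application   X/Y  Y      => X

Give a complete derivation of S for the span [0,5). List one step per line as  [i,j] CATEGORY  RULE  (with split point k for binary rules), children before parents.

[0,5] S   <
  [0,1] "chased" : NP
  [1,5] S\NP   >
    [1,2] "liked" : (S\NP)/NP
    [2,5] NP   >
      [2,3] "with" : NP/N
      [3,5] N   >
        [3,4] "saw" : N/S
        [4,5] "cat" : S

[0,1] NP  lex  "chased"
[1,2] (S\NP)/NP  lex  "liked"
[2,3] NP/N  lex  "with"
[3,4] N/S  lex  "saw"
[4,5] S  lex  "cat"
[3,5] N  >  k=4
[2,5] NP  >  k=3
[1,5] S\NP  >  k=2
[0,5] S  <  k=1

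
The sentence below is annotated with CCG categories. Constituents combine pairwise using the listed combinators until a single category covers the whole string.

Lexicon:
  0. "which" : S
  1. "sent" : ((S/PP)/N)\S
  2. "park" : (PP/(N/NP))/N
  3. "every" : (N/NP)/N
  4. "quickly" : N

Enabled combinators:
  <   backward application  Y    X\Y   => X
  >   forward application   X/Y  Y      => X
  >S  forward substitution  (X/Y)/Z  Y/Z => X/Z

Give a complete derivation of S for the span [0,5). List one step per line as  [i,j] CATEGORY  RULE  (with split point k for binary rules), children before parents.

[0,5] S   >
  [0,4] S/N   >S
    [0,2] (S/PP)/N   <
      [0,1] "which" : S
      [1,2] "sent" : ((S/PP)/N)\S
    [2,4] PP/N   >S
      [2,3] "park" : (PP/(N/NP))/N
      [3,4] "every" : (N/NP)/N
  [4,5] "quickly" : N

[0,1] S  lex  "which"
[1,2] ((S/PP)/N)\S  lex  "sent"
[0,2] (S/PP)/N  <  k=1
[2,3] (PP/(N/NP))/N  lex  "park"
[3,4] (N/NP)/N  lex  "every"
[2,4] PP/N  >S  k=3
[0,4] S/N  >S  k=2
[4,5] N  lex  "quickly"
[0,5] S  >  k=4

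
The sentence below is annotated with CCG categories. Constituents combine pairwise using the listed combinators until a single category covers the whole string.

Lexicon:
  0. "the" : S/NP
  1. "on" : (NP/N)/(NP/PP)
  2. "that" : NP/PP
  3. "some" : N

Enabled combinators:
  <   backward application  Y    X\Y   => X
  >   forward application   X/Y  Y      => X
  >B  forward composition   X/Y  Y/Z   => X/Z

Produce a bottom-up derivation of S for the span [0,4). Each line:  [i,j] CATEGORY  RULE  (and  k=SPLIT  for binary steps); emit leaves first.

[0,1] S/NP  lex  "the"
[1,2] (NP/N)/(NP/PP)  lex  "on"
[2,3] NP/PP  lex  "that"
[1,3] NP/N  >  k=2
[3,4] N  lex  "some"
[1,4] NP  >  k=3
[0,4] S  >  k=1

[0,4] S   >
  [0,1] "the" : S/NP
  [1,4] NP   >
    [1,3] NP/N   >
      [1,2] "on" : (NP/N)/(NP/PP)
      [2,3] "that" : NP/PP
    [3,4] "some" : N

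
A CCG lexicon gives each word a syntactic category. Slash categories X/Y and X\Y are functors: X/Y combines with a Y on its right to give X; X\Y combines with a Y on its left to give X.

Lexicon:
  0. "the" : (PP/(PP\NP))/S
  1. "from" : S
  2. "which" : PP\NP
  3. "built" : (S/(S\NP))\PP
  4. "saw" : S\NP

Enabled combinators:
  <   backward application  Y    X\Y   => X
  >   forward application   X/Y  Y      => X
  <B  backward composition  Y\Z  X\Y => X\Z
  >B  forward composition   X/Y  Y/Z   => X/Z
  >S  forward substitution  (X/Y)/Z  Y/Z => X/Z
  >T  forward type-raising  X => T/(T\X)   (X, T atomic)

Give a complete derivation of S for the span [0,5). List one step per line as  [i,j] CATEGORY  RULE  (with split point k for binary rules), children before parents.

[0,1] (PP/(PP\NP))/S  lex  "the"
[1,2] S  lex  "from"
[0,2] PP/(PP\NP)  >  k=1
[2,3] PP\NP  lex  "which"
[0,3] PP  >  k=2
[3,4] (S/(S\NP))\PP  lex  "built"
[0,4] S/(S\NP)  <  k=3
[4,5] S\NP  lex  "saw"
[0,5] S  >  k=4

[0,5] S   >
  [0,4] S/(S\NP)   <
    [0,3] PP   >
      [0,2] PP/(PP\NP)   >
        [0,1] "the" : (PP/(PP\NP))/S
        [1,2] "from" : S
      [2,3] "which" : PP\NP
    [3,4] "built" : (S/(S\NP))\PP
  [4,5] "saw" : S\NP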